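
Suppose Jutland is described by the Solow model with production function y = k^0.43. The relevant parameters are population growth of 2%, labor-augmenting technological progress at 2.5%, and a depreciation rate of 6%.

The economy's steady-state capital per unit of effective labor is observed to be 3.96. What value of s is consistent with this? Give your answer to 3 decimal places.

At the steady state, Δk = 0, so s·k^α = (n + g + δ)·k.
So s / (n + g + δ) = (k*)^(1−α) = 3.96^0.57 = 2.1912.
Therefore s = 2.1912 × (n + g + δ) = 2.1912 × 0.105 = 0.2301.

s ≈ 0.230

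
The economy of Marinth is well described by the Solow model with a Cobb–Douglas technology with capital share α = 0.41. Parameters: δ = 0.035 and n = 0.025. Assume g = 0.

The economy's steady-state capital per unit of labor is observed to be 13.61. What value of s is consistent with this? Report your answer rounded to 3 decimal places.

s ≈ 0.280

At the steady state, Δk = 0, so s·k^α = (n + δ)·k.
So s / (n + δ) = (k*)^(1−α) = 13.61^0.59 = 4.6663.
Therefore s = 4.6663 × (n + δ) = 4.6663 × 0.060 = 0.2800.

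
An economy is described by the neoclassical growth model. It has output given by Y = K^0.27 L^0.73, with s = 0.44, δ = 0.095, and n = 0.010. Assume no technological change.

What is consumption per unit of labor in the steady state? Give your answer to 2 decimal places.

In steady state, investment equals break-even investment: s·k^α = (n + δ)·k.
Dividing both sides by k: k^(1−α) = s / (n + δ).
k^0.73 = 0.44 / (0.010 + 0.095) = 0.44 / 0.105 = 4.1905
k* = 4.1905^(1/0.73) ≈ 7.1190
y* = (k*)^α = 7.1190^0.27 ≈ 1.6988
c* = (1 − s)·y* = (1 − 0.44) × 1.6988 ≈ 0.9513

c* = 0.95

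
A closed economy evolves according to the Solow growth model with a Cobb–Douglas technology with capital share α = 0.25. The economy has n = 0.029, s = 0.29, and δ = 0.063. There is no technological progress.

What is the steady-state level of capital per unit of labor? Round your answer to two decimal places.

k* ≈ 4.62

Steady state requires s·f(k) = (n + δ)·k, i.e. s·k^α = (n + δ)·k.
Dividing both sides by k: k^(1−α) = s / (n + δ).
k^0.75 = 0.29 / (0.029 + 0.063) = 0.29 / 0.092 = 3.1522
k* = 3.1522^(1/0.75) ≈ 4.6219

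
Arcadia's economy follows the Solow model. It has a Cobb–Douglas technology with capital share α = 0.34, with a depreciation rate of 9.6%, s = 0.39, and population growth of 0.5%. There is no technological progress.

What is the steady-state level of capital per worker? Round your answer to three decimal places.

k* ≈ 7.745

At the steady state, Δk = 0, so s·k^α = (n + δ)·k.
Rearranging, k^(1−α) = s / (n + δ).
k^0.66 = 0.39 / (0.005 + 0.096) = 0.39 / 0.101 = 3.8614
k* = 3.8614^(1/0.66) ≈ 7.7447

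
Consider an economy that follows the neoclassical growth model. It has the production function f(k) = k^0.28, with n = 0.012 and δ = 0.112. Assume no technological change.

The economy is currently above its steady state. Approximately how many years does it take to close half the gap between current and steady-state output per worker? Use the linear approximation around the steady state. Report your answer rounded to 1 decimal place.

about 7.8 years

Near the steady state the convergence rate is λ = (1 − α)(n + δ).
λ = (1 − 0.28) × 0.124 = 0.72 × 0.124 = 0.08928
Half-life = ln 2 / λ = 0.6931 / 0.08928 ≈ 7.76 years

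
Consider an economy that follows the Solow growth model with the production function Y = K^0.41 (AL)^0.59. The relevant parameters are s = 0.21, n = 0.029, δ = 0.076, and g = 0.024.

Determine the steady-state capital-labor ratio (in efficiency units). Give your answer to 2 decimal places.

k* ≈ 2.28

At the steady state, Δk = 0, so s·k^α = (n + g + δ)·k.
Dividing both sides by k: k^(1−α) = s / (n + g + δ).
k^0.59 = 0.21 / (0.029 + 0.024 + 0.076) = 0.21 / 0.129 = 1.6279
k* = 1.6279^(1/0.59) ≈ 2.2840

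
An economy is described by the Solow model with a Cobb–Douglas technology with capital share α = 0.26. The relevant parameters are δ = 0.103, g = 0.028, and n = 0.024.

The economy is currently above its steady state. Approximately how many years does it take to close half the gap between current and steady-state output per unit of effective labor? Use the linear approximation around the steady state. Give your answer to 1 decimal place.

Near the steady state the convergence rate is λ = (1 − α)(n + g + δ).
λ = (1 − 0.26) × 0.155 = 0.74 × 0.155 = 0.1147
Half-life = ln 2 / λ = 0.6931 / 0.1147 ≈ 6.04 years

about 6.0 years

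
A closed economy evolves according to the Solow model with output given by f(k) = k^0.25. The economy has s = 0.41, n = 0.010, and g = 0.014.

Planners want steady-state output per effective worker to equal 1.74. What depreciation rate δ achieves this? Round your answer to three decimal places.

At the steady state, Δk = 0, so s·k^α = (n + g + δ)·k.
Since y* = [s/(n + g + δ)]^(α/(1−α)), we have s/(n + g + δ) = (y*)^((1−α)/α) = 1.74^3 = 5.2680.
Therefore n + g + δ = s / 5.2680 = 0.41 / 5.2680 = 0.0778, so δ = 0.0778 − 0.024 = 0.0538.

δ ≈ 0.054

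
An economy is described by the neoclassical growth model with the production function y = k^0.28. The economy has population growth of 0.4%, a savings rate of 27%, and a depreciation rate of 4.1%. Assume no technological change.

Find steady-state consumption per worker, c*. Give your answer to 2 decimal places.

c* ≈ 1.47

Steady state requires s·f(k) = (n + δ)·k, i.e. s·k^α = (n + δ)·k.
Dividing both sides by k: k^(1−α) = s / (n + δ).
k^0.72 = 0.27 / (0.004 + 0.041) = 0.27 / 0.045 = 6.0000
k* = 6.0000^(1/0.72) ≈ 12.0439
y* = (k*)^α = 12.0439^0.28 ≈ 2.0073
c* = (1 − s)·y* = (1 − 0.27) × 2.0073 ≈ 1.4653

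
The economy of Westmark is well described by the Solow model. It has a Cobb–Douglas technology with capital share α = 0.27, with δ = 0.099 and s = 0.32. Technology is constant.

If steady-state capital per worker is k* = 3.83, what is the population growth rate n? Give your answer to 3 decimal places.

Steady state requires s·f(k) = (n + δ)·k, i.e. s·k^α = (n + δ)·k.
So s / (n + δ) = (k*)^(1−α) = 3.83^0.73 = 2.6652.
Therefore n + δ = s / 2.6652 = 0.32 / 2.6652 = 0.1201, so n = 0.1201 − 0.099 = 0.0211.

n ≈ 0.021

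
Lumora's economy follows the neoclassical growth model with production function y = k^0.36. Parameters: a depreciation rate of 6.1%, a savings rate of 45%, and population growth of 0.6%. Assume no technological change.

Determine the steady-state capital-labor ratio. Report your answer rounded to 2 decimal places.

k* = 19.61

In steady state, investment equals break-even investment: s·k^α = (n + δ)·k.
Dividing both sides by k: k^(1−α) = s / (n + δ).
k^0.64 = 0.45 / (0.006 + 0.061) = 0.45 / 0.067 = 6.7164
k* = 6.7164^(1/0.64) ≈ 19.6065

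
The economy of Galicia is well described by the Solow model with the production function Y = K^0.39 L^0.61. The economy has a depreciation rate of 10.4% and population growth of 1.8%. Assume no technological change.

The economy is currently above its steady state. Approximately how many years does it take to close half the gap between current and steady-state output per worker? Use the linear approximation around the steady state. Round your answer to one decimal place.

t_½ ≈ 9.3 years

Near the steady state the convergence rate is λ = (1 − α)(n + δ).
λ = (1 − 0.39) × 0.122 = 0.61 × 0.122 = 0.07442
Half-life = ln 2 / λ = 0.6931 / 0.07442 ≈ 9.31 years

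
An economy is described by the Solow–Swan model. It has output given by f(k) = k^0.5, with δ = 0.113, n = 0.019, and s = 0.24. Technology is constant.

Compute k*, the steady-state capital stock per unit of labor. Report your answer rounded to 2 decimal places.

At the steady state, Δk = 0, so s·k^α = (n + δ)·k.
Dividing both sides by k: k^(1−α) = s / (n + δ).
k^0.5 = 0.24 / (0.019 + 0.113) = 0.24 / 0.132 = 1.8182
k* = 1.8182^(1/0.5) ≈ 3.3059

k* = 3.31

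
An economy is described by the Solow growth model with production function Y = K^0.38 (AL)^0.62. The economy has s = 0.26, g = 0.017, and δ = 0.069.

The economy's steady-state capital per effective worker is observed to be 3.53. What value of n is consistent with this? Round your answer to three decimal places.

n ≈ 0.033

Steady state requires s·f(k) = (n + g + δ)·k, i.e. s·k^α = (n + g + δ)·k.
So s / (n + g + δ) = (k*)^(1−α) = 3.53^0.62 = 2.1858.
Therefore n + g + δ = s / 2.1858 = 0.26 / 2.1858 = 0.1189, so n = 0.1189 − 0.086 = 0.0329.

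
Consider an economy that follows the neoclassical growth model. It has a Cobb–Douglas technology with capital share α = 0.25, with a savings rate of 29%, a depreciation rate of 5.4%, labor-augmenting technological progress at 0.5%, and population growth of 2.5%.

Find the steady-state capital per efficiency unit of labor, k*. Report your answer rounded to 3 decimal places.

k* = 5.218

At the steady state, Δk = 0, so s·k^α = (n + g + δ)·k.
Dividing both sides by k: k^(1−α) = s / (n + g + δ).
k^0.75 = 0.29 / (0.025 + 0.005 + 0.054) = 0.29 / 0.084 = 3.4524
k* = 3.4524^(1/0.75) ≈ 5.2179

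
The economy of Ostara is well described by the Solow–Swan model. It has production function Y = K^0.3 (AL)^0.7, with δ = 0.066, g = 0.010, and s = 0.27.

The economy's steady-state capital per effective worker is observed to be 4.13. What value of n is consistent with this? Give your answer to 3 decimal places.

n ≈ 0.024

Steady state requires s·f(k) = (n + g + δ)·k, i.e. s·k^α = (n + g + δ)·k.
So s / (n + g + δ) = (k*)^(1−α) = 4.13^0.7 = 2.6988.
Therefore n + g + δ = s / 2.6988 = 0.27 / 2.6988 = 0.1000, so n = 0.1000 − 0.076 = 0.0240.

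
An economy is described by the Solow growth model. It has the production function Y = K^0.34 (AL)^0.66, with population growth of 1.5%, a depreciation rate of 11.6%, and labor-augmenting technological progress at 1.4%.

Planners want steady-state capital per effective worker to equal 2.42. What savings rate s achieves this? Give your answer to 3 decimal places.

Steady state requires s·f(k) = (n + g + δ)·k, i.e. s·k^α = (n + g + δ)·k.
So s / (n + g + δ) = (k*)^(1−α) = 2.42^0.66 = 1.7919.
Therefore s = 1.7919 × (n + g + δ) = 1.7919 × 0.145 = 0.2598.

s ≈ 0.260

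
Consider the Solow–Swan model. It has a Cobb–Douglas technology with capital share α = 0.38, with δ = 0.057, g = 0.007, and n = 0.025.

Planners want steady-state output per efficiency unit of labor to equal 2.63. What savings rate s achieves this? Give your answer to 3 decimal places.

In steady state, investment equals break-even investment: s·k^α = (n + g + δ)·k.
Since y* = [s/(n + g + δ)]^(α/(1−α)), we have s/(n + g + δ) = (y*)^((1−α)/α) = 2.63^1.6316 = 4.8440.
Therefore s = 4.8440 × (n + g + δ) = 4.8440 × 0.089 = 0.4311.

s ≈ 0.431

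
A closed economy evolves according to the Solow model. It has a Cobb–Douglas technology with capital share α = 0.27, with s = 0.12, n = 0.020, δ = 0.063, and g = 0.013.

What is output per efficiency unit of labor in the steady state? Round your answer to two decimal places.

y* ≈ 1.09

Steady state requires s·f(k) = (n + g + δ)·k, i.e. s·k^α = (n + g + δ)·k.
Rearranging, k^(1−α) = s / (n + g + δ).
k^0.73 = 0.12 / (0.020 + 0.013 + 0.063) = 0.12 / 0.096 = 1.2500
k* = 1.2500^(1/0.73) ≈ 1.3575
y* = (k*)^α = 1.3575^0.27 ≈ 1.0860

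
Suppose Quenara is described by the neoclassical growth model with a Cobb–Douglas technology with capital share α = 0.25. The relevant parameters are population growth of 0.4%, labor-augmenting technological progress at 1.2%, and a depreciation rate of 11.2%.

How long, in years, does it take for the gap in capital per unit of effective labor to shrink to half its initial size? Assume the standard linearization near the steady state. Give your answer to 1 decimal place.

Near the steady state the convergence rate is λ = (1 − α)(n + g + δ).
λ = (1 − 0.25) × 0.128 = 0.75 × 0.128 = 0.0960
Half-life = ln 2 / λ = 0.6931 / 0.0960 ≈ 7.22 years

t_½ ≈ 7.2 years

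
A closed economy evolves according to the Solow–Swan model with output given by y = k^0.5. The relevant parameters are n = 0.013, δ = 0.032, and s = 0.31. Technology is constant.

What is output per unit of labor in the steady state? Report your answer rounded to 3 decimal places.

y* = 6.889

Steady state requires s·f(k) = (n + δ)·k, i.e. s·k^α = (n + δ)·k.
Dividing both sides by k: k^(1−α) = s / (n + δ).
k^0.5 = 0.31 / (0.013 + 0.032) = 0.31 / 0.045 = 6.8889
k* = 6.8889^(1/0.5) ≈ 47.4569
y* = (k*)^α = 47.4569^0.5 ≈ 6.8889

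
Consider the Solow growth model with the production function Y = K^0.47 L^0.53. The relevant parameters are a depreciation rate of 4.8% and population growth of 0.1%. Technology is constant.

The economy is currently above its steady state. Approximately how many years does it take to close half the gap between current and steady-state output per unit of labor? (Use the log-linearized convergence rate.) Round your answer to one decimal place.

half-life ≈ 26.7 years

Near the steady state the convergence rate is λ = (1 − α)(n + δ).
λ = (1 − 0.47) × 0.049 = 0.53 × 0.049 = 0.02597
Half-life = ln 2 / λ = 0.6931 / 0.02597 ≈ 26.69 years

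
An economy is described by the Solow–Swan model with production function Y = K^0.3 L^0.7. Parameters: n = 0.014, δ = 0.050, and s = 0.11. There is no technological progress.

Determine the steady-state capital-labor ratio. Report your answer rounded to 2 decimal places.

k* = 2.17

Steady state requires s·f(k) = (n + δ)·k, i.e. s·k^α = (n + δ)·k.
Dividing both sides by k: k^(1−α) = s / (n + δ).
k^0.7 = 0.11 / (0.014 + 0.050) = 0.11 / 0.064 = 1.7188
k* = 1.7188^(1/0.7) ≈ 2.1679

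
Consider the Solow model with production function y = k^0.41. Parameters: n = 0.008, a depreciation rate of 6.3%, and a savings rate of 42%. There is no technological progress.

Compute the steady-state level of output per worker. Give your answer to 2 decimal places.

In steady state, investment equals break-even investment: s·k^α = (n + δ)·k.
Rearranging, k^(1−α) = s / (n + δ).
k^0.59 = 0.42 / (0.008 + 0.063) = 0.42 / 0.071 = 5.9155
k* = 5.9155^(1/0.59) ≈ 20.3451
y* = (k*)^α = 20.3451^0.41 ≈ 3.4393

y* = 3.44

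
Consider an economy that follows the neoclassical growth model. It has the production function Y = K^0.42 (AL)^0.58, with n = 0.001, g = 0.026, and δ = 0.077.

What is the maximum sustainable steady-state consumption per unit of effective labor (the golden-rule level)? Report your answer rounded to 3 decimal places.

c_gold ≈ 1.594

At the golden rule, f'(k) = n + g + δ, so α·k^(α−1) = n + g + δ and k_gold = (α/(n + g + δ))^(1/(1−α)).
k_gold = (0.42/0.104)^(1/0.58) = 4.0385^1.7241 ≈ 11.0964
c_gold = f(k_gold) − (n + g + δ)·k_gold = 2.7477 − 0.104×11.0964 ≈ 1.5937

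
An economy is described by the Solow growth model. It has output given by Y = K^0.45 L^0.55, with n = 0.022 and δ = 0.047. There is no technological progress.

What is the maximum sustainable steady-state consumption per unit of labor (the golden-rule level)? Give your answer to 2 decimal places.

At the golden rule, f'(k) = n + δ, so α·k^(α−1) = n + δ and k_gold = (α/(n + δ))^(1/(1−α)).
k_gold = (0.45/0.069)^(1/0.55) = 6.5217^1.8182 ≈ 30.2462
c_gold = f(k_gold) − (n + δ)·k_gold = 4.6377 − 0.069×30.2462 ≈ 2.5507

c_gold ≈ 2.55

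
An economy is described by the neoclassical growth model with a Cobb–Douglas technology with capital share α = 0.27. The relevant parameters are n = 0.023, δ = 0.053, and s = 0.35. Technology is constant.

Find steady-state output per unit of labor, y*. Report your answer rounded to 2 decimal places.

y* = 1.76

In steady state, investment equals break-even investment: s·k^α = (n + δ)·k.
Dividing both sides by k: k^(1−α) = s / (n + δ).
k^0.73 = 0.35 / (0.023 + 0.053) = 0.35 / 0.076 = 4.6053
k* = 4.6053^(1/0.73) ≈ 8.1016
y* = (k*)^α = 8.1016^0.27 ≈ 1.7592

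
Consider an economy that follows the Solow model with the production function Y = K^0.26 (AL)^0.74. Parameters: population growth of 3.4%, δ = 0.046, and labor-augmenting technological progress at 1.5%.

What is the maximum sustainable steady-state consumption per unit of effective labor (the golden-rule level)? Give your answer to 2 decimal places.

c_gold ≈ 1.05

At the golden rule, f'(k) = n + g + δ, so α·k^(α−1) = n + g + δ and k_gold = (α/(n + g + δ))^(1/(1−α)).
k_gold = (0.26/0.095)^(1/0.74) = 2.7368^1.3514 ≈ 3.8984
c_gold = f(k_gold) − (n + g + δ)·k_gold = 1.4244 − 0.095×3.8984 ≈ 1.0541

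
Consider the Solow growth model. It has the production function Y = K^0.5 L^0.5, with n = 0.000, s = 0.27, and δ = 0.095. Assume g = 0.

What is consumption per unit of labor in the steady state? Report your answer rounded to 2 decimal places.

c* ≈ 2.07

Steady state requires s·f(k) = (n + δ)·k, i.e. s·k^α = (n + δ)·k.
Rearranging, k^(1−α) = s / (n + δ).
k^0.5 = 0.27 / (0.000 + 0.095) = 0.27 / 0.095 = 2.8421
k* = 2.8421^(1/0.5) ≈ 8.0775
y* = (k*)^α = 8.0775^0.5 ≈ 2.8421
c* = (1 − s)·y* = (1 − 0.27) × 2.8421 ≈ 2.0747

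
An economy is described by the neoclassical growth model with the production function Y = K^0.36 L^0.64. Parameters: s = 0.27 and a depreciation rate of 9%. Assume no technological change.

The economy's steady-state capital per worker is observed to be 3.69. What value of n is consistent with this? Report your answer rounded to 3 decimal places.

Steady state requires s·f(k) = (n + δ)·k, i.e. s·k^α = (n + δ)·k.
So s / (n + δ) = (k*)^(1−α) = 3.69^0.64 = 2.3062.
Therefore n + δ = s / 2.3062 = 0.27 / 2.3062 = 0.1171, so n = 0.1171 − 0.090 = 0.0271.

n ≈ 0.027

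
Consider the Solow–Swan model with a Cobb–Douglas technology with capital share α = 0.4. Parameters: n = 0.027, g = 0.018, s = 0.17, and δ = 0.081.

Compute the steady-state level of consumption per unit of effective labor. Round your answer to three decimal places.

c* ≈ 1.013

In steady state, investment equals break-even investment: s·k^α = (n + g + δ)·k.
Rearranging, k^(1−α) = s / (n + g + δ).
k^0.6 = 0.17 / (0.027 + 0.018 + 0.081) = 0.17 / 0.126 = 1.3492
k* = 1.3492^(1/0.6) ≈ 1.6474
y* = (k*)^α = 1.6474^0.4 ≈ 1.2210
c* = (1 − s)·y* = (1 − 0.17) × 1.2210 ≈ 1.0134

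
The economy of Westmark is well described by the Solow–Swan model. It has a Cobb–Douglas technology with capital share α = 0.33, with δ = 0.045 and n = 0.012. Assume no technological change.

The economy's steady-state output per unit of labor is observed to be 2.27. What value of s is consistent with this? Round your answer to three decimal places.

In steady state, investment equals break-even investment: s·k^α = (n + δ)·k.
Since y* = [s/(n + δ)]^(α/(1−α)), we have s/(n + δ) = (y*)^((1−α)/α) = 2.27^2.0303 = 5.2825.
Therefore s = 5.2825 × (n + δ) = 5.2825 × 0.057 = 0.3011.

s ≈ 0.301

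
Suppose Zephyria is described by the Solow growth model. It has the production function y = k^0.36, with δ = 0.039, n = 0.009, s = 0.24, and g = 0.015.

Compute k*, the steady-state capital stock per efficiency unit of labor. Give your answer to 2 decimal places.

At the steady state, Δk = 0, so s·k^α = (n + g + δ)·k.
Rearranging, k^(1−α) = s / (n + g + δ).
k^0.64 = 0.24 / (0.009 + 0.015 + 0.039) = 0.24 / 0.063 = 3.8095
k* = 3.8095^(1/0.64) ≈ 8.0836

k* ≈ 8.08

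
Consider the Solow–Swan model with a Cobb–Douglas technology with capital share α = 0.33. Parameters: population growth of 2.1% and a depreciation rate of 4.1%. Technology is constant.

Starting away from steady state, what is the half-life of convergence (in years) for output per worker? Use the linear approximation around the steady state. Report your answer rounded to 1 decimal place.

Near the steady state the convergence rate is λ = (1 − α)(n + δ).
λ = (1 − 0.33) × 0.062 = 0.67 × 0.062 = 0.04154
Half-life = ln 2 / λ = 0.6931 / 0.04154 ≈ 16.69 years

about 16.7 years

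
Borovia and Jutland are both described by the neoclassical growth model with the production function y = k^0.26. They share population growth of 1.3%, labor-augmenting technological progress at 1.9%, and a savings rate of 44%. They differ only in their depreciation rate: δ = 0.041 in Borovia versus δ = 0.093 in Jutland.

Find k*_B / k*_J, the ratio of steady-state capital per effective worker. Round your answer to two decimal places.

k*_B / k*_J ≈ 2.07

Steady-state k* = [s/(n + g + δ)]^(1/(1−α)), so the ratio is [ (s_B/(n + g + δ)_B) / (s_J/(n + g + δ)_J) ]^1.3514.
s_B/(n + g + δ)_B = 0.44/0.073 = 6.0274; s_J/(n + g + δ)_J = 0.44/0.125 = 3.5200.
Ratio = (6.0274/3.5200)^1.3514 = 1.7123^1.3514 ≈ 2.0685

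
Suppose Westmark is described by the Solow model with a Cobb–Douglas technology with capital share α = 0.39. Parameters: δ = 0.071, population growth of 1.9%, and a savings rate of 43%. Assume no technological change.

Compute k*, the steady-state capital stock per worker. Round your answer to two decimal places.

In steady state, investment equals break-even investment: s·k^α = (n + δ)·k.
Dividing both sides by k: k^(1−α) = s / (n + δ).
k^0.61 = 0.43 / (0.019 + 0.071) = 0.43 / 0.090 = 4.7778
k* = 4.7778^(1/0.61) ≈ 12.9864

k* = 12.99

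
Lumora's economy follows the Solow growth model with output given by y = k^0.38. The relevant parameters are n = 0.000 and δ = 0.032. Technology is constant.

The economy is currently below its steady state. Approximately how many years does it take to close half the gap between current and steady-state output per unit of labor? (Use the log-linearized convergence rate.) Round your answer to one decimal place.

Near the steady state the convergence rate is λ = (1 − α)(n + δ).
λ = (1 − 0.38) × 0.032 = 0.62 × 0.032 = 0.01984
Half-life = ln 2 / λ = 0.6931 / 0.01984 ≈ 34.93 years

about 34.9 years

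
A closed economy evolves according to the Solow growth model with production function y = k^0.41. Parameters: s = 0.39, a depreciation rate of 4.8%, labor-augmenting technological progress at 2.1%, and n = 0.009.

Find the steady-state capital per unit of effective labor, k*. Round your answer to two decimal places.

k* = 15.30

Steady state requires s·f(k) = (n + g + δ)·k, i.e. s·k^α = (n + g + δ)·k.
Rearranging, k^(1−α) = s / (n + g + δ).
k^0.59 = 0.39 / (0.009 + 0.021 + 0.048) = 0.39 / 0.078 = 5.0000
k* = 5.0000^(1/0.59) ≈ 15.3001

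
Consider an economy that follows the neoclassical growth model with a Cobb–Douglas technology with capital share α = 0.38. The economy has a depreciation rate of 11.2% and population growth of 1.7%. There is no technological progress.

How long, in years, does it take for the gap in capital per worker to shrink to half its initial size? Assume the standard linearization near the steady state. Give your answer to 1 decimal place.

Near the steady state the convergence rate is λ = (1 − α)(n + δ).
λ = (1 − 0.38) × 0.129 = 0.62 × 0.129 = 0.07998
Half-life = ln 2 / λ = 0.6931 / 0.07998 ≈ 8.67 years

about 8.7 years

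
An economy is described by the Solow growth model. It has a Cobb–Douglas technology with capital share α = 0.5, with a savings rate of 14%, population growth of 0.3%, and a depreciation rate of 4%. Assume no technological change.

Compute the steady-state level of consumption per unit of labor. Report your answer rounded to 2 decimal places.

Steady state requires s·f(k) = (n + δ)·k, i.e. s·k^α = (n + δ)·k.
Dividing both sides by k: k^(1−α) = s / (n + δ).
k^0.5 = 0.14 / (0.003 + 0.040) = 0.14 / 0.043 = 3.2558
k* = 3.2558^(1/0.5) ≈ 10.6002
y* = (k*)^α = 10.6002^0.5 ≈ 3.2558
c* = (1 − s)·y* = (1 − 0.14) × 3.2558 ≈ 2.8000

c* ≈ 2.80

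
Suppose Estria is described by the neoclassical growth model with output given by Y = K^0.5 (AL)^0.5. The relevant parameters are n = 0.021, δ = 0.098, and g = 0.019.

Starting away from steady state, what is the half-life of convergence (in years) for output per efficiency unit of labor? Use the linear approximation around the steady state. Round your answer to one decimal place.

t_½ ≈ 10.0 years

Near the steady state the convergence rate is λ = (1 − α)(n + g + δ).
λ = (1 − 0.5) × 0.138 = 0.5 × 0.138 = 0.0690
Half-life = ln 2 / λ = 0.6931 / 0.0690 ≈ 10.04 years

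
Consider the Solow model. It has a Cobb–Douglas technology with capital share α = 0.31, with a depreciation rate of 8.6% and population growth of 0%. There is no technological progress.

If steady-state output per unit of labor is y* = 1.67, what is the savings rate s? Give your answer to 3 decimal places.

s ≈ 0.269

At the steady state, Δk = 0, so s·k^α = (n + δ)·k.
Since y* = [s/(n + δ)]^(α/(1−α)), we have s/(n + δ) = (y*)^((1−α)/α) = 1.67^2.2258 = 3.1313.
Therefore s = 3.1313 × (n + δ) = 3.1313 × 0.086 = 0.2693.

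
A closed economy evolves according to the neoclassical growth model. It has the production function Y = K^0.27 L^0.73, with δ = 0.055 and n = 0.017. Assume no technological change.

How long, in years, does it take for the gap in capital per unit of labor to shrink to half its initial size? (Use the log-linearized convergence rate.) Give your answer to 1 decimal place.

t_½ ≈ 13.2 years

Near the steady state the convergence rate is λ = (1 − α)(n + δ).
λ = (1 − 0.27) × 0.072 = 0.73 × 0.072 = 0.05256
Half-life = ln 2 / λ = 0.6931 / 0.05256 ≈ 13.19 years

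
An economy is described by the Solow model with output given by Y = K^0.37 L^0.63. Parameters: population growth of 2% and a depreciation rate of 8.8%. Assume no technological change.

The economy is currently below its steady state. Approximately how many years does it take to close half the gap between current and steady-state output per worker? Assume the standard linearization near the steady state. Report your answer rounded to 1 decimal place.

Near the steady state the convergence rate is λ = (1 − α)(n + δ).
λ = (1 − 0.37) × 0.108 = 0.63 × 0.108 = 0.06804
Half-life = ln 2 / λ = 0.6931 / 0.06804 ≈ 10.19 years

t_½ ≈ 10.2 years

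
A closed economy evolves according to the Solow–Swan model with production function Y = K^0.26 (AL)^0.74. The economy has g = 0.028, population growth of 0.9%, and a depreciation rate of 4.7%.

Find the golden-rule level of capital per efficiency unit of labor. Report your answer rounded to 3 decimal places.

The golden rule sets f'(k) = n + g + δ, i.e. α·k^(α−1) = n + g + δ.
So k^(1−α) = α / (n + g + δ) = 0.26 / 0.084 = 3.0952.
k_gold = 3.0952^(1/0.74) ≈ 4.6035

k_gold ≈ 4.604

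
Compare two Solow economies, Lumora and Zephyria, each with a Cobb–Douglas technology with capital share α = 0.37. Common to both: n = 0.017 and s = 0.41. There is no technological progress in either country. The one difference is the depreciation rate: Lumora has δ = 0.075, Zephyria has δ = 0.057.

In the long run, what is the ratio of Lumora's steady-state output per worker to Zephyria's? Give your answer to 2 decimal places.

Steady-state y* = [s/(n + δ)]^(α/(1−α)), so the ratio is [ (s_L/(n + δ)_L) / (s_Z/(n + δ)_Z) ]^0.5873.
s_L/(n + δ)_L = 0.41/0.092 = 4.4565; s_Z/(n + δ)_Z = 0.41/0.074 = 5.5405.
Ratio = (4.4565/5.5405)^0.5873 = 0.8043^0.5873 ≈ 0.8799

ratio ≈ 0.88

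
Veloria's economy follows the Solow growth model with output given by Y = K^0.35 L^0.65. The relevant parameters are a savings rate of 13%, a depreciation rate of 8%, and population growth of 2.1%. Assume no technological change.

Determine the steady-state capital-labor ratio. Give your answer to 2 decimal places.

k* ≈ 1.47

Steady state requires s·f(k) = (n + δ)·k, i.e. s·k^α = (n + δ)·k.
Dividing both sides by k: k^(1−α) = s / (n + δ).
k^0.65 = 0.13 / (0.021 + 0.080) = 0.13 / 0.101 = 1.2871
k* = 1.2871^(1/0.65) ≈ 1.4745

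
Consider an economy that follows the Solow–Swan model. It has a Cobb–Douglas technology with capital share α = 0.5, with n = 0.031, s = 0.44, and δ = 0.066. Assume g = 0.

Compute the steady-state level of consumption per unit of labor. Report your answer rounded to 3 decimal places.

c* ≈ 2.540

At the steady state, Δk = 0, so s·k^α = (n + δ)·k.
Rearranging, k^(1−α) = s / (n + δ).
k^0.5 = 0.44 / (0.031 + 0.066) = 0.44 / 0.097 = 4.5361
k* = 4.5361^(1/0.5) ≈ 20.5762
y* = (k*)^α = 20.5762^0.5 ≈ 4.5361
c* = (1 − s)·y* = (1 − 0.44) × 4.5361 ≈ 2.5402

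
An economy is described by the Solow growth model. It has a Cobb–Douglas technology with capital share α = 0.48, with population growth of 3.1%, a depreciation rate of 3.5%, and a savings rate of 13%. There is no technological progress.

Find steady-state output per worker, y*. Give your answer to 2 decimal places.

Steady state requires s·f(k) = (n + δ)·k, i.e. s·k^α = (n + δ)·k.
Dividing both sides by k: k^(1−α) = s / (n + δ).
k^0.52 = 0.13 / (0.031 + 0.035) = 0.13 / 0.066 = 1.9697
k* = 1.9697^(1/0.52) ≈ 3.6826
y* = (k*)^α = 3.6826^0.48 ≈ 1.8696

y* ≈ 1.87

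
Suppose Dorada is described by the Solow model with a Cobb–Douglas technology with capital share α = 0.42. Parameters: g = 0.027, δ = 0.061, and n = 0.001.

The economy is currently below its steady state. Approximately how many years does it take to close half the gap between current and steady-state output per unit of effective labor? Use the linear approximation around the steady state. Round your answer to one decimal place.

Near the steady state the convergence rate is λ = (1 − α)(n + g + δ).
λ = (1 − 0.42) × 0.089 = 0.58 × 0.089 = 0.05162
Half-life = ln 2 / λ = 0.6931 / 0.05162 ≈ 13.43 years

about 13.4 years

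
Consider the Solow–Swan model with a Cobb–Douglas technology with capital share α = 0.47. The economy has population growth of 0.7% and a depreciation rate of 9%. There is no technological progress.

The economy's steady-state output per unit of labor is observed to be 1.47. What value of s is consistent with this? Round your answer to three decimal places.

Steady state requires s·f(k) = (n + δ)·k, i.e. s·k^α = (n + δ)·k.
Since y* = [s/(n + δ)]^(α/(1−α)), we have s/(n + δ) = (y*)^((1−α)/α) = 1.47^1.1277 = 1.5441.
Therefore s = 1.5441 × (n + δ) = 1.5441 × 0.097 = 0.1498.

s ≈ 0.150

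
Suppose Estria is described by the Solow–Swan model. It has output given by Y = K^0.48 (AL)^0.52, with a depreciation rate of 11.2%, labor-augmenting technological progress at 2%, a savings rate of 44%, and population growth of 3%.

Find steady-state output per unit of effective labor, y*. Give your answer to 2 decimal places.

At the steady state, Δk = 0, so s·k^α = (n + g + δ)·k.
Rearranging, k^(1−α) = s / (n + g + δ).
k^0.52 = 0.44 / (0.030 + 0.020 + 0.112) = 0.44 / 0.162 = 2.7160
k* = 2.7160^(1/0.52) ≈ 6.8309
y* = (k*)^α = 6.8309^0.48 ≈ 2.5151

y* ≈ 2.52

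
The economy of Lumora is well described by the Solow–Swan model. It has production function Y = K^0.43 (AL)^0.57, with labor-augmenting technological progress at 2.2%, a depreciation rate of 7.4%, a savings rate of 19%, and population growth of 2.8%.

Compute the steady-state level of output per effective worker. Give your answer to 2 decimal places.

y* = 1.38

In steady state, investment equals break-even investment: s·k^α = (n + g + δ)·k.
Dividing both sides by k: k^(1−α) = s / (n + g + δ).
k^0.57 = 0.19 / (0.028 + 0.022 + 0.074) = 0.19 / 0.124 = 1.5323
k* = 1.5323^(1/0.57) ≈ 2.1143
y* = (k*)^α = 2.1143^0.43 ≈ 1.3798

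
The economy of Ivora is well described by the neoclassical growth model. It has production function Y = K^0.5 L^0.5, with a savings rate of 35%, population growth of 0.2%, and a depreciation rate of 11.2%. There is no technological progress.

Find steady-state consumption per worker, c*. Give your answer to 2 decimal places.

At the steady state, Δk = 0, so s·k^α = (n + δ)·k.
Rearranging, k^(1−α) = s / (n + δ).
k^0.5 = 0.35 / (0.002 + 0.112) = 0.35 / 0.114 = 3.0702
k* = 3.0702^(1/0.5) ≈ 9.4261
y* = (k*)^α = 9.4261^0.5 ≈ 3.0702
c* = (1 − s)·y* = (1 − 0.35) × 3.0702 ≈ 1.9956

c* = 2.00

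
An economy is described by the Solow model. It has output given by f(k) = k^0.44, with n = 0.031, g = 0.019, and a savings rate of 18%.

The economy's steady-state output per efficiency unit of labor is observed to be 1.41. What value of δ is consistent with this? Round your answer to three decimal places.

δ ≈ 0.066

At the steady state, Δk = 0, so s·k^α = (n + g + δ)·k.
Since y* = [s/(n + g + δ)]^(α/(1−α)), we have s/(n + g + δ) = (y*)^((1−α)/α) = 1.41^1.2727 = 1.5485.
Therefore n + g + δ = s / 1.5485 = 0.18 / 1.5485 = 0.1162, so δ = 0.1162 − 0.050 = 0.0662.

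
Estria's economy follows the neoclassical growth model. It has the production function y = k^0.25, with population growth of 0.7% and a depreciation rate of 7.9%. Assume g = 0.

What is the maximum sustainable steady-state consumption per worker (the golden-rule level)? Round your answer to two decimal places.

At the golden rule, f'(k) = n + δ, so α·k^(α−1) = n + δ and k_gold = (α/(n + δ))^(1/(1−α)).
k_gold = (0.25/0.086)^(1/0.75) = 2.9070^1.3333 ≈ 4.1487
c_gold = f(k_gold) − (n + δ)·k_gold = 1.4272 − 0.086×4.1487 ≈ 1.0704

c_gold ≈ 1.07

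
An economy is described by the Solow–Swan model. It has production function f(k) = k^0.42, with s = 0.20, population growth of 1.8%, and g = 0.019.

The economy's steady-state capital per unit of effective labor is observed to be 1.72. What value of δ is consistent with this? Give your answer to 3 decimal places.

At the steady state, Δk = 0, so s·k^α = (n + g + δ)·k.
So s / (n + g + δ) = (k*)^(1−α) = 1.72^0.58 = 1.3696.
Therefore n + g + δ = s / 1.3696 = 0.20 / 1.3696 = 0.1460, so δ = 0.1460 − 0.037 = 0.1090.

δ ≈ 0.109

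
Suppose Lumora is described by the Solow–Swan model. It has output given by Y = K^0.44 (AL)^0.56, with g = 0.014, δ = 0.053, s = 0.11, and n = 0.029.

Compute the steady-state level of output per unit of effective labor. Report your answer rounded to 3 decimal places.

Steady state requires s·f(k) = (n + g + δ)·k, i.e. s·k^α = (n + g + δ)·k.
Dividing both sides by k: k^(1−α) = s / (n + g + δ).
k^0.56 = 0.11 / (0.029 + 0.014 + 0.053) = 0.11 / 0.096 = 1.1458
k* = 1.1458^(1/0.56) ≈ 1.2751
y* = (k*)^α = 1.2751^0.44 ≈ 1.1129

y* ≈ 1.113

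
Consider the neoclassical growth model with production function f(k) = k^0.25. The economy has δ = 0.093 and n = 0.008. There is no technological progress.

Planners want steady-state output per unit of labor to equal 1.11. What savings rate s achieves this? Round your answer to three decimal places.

Steady state requires s·f(k) = (n + δ)·k, i.e. s·k^α = (n + δ)·k.
Since y* = [s/(n + δ)]^(α/(1−α)), we have s/(n + δ) = (y*)^((1−α)/α) = 1.11^3 = 1.3676.
Therefore s = 1.3676 × (n + δ) = 1.3676 × 0.101 = 0.1381.

s ≈ 0.138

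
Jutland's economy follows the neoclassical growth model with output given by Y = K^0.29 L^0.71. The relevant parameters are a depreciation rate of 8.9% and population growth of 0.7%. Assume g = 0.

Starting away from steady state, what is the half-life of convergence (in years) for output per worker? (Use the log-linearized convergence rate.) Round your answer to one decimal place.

about 10.2 years

Near the steady state the convergence rate is λ = (1 − α)(n + δ).
λ = (1 − 0.29) × 0.096 = 0.71 × 0.096 = 0.06816
Half-life = ln 2 / λ = 0.6931 / 0.06816 ≈ 10.17 years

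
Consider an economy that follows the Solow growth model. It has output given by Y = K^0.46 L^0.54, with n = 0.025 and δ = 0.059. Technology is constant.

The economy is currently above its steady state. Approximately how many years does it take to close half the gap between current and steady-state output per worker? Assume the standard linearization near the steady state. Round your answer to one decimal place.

Near the steady state the convergence rate is λ = (1 − α)(n + δ).
λ = (1 − 0.46) × 0.084 = 0.54 × 0.084 = 0.04536
Half-life = ln 2 / λ = 0.6931 / 0.04536 ≈ 15.28 years

about 15.3 years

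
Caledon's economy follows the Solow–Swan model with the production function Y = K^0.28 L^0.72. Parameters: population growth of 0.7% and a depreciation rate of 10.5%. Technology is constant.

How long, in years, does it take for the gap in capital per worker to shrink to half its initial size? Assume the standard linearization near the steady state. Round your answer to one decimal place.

Near the steady state the convergence rate is λ = (1 − α)(n + δ).
λ = (1 − 0.28) × 0.112 = 0.72 × 0.112 = 0.08064
Half-life = ln 2 / λ = 0.6931 / 0.08064 ≈ 8.59 years

t_½ ≈ 8.6 years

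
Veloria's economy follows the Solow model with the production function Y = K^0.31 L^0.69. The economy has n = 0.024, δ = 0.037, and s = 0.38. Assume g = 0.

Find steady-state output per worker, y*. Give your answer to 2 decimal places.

Steady state requires s·f(k) = (n + δ)·k, i.e. s·k^α = (n + δ)·k.
Dividing both sides by k: k^(1−α) = s / (n + δ).
k^0.69 = 0.38 / (0.024 + 0.037) = 0.38 / 0.061 = 6.2295
k* = 6.2295^(1/0.69) ≈ 14.1704
y* = (k*)^α = 14.1704^0.31 ≈ 2.2747

y* = 2.27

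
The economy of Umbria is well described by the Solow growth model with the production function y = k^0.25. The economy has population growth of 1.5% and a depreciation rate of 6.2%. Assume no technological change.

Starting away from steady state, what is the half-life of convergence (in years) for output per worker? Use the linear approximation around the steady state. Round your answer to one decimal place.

Near the steady state the convergence rate is λ = (1 − α)(n + δ).
λ = (1 − 0.25) × 0.077 = 0.75 × 0.077 = 0.05775
Half-life = ln 2 / λ = 0.6931 / 0.05775 ≈ 12.00 years

half-life ≈ 12.0 years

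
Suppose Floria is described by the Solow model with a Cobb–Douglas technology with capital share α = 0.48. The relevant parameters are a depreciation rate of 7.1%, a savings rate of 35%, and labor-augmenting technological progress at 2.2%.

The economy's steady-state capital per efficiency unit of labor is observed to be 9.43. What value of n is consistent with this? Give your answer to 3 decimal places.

At the steady state, Δk = 0, so s·k^α = (n + g + δ)·k.
So s / (n + g + δ) = (k*)^(1−α) = 9.43^0.52 = 3.2118.
Therefore n + g + δ = s / 3.2118 = 0.35 / 3.2118 = 0.1090, so n = 0.1090 − 0.093 = 0.0160.

n ≈ 0.016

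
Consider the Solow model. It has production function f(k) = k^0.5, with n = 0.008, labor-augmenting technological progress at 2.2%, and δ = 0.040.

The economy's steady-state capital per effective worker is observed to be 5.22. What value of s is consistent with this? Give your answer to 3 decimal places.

At the steady state, Δk = 0, so s·k^α = (n + g + δ)·k.
So s / (n + g + δ) = (k*)^(1−α) = 5.22^0.5 = 2.2847.
Therefore s = 2.2847 × (n + g + δ) = 2.2847 × 0.070 = 0.1599.

s ≈ 0.160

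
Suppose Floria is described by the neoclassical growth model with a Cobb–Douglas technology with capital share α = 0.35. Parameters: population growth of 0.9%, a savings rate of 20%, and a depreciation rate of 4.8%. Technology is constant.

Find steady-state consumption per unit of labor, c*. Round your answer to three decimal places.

c* ≈ 1.573

Steady state requires s·f(k) = (n + δ)·k, i.e. s·k^α = (n + δ)·k.
Rearranging, k^(1−α) = s / (n + δ).
k^0.65 = 0.20 / (0.009 + 0.048) = 0.20 / 0.057 = 3.5088
k* = 3.5088^(1/0.65) ≈ 6.8977
y* = (k*)^α = 6.8977^0.35 ≈ 1.9658
c* = (1 − s)·y* = (1 − 0.20) × 1.9658 ≈ 1.5726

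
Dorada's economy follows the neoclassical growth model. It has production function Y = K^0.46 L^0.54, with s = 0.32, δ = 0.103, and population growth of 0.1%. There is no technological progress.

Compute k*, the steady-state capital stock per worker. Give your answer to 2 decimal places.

Steady state requires s·f(k) = (n + δ)·k, i.e. s·k^α = (n + δ)·k.
Rearranging, k^(1−α) = s / (n + δ).
k^0.54 = 0.32 / (0.001 + 0.103) = 0.32 / 0.104 = 3.0769
k* = 3.0769^(1/0.54) ≈ 8.0152

k* ≈ 8.02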